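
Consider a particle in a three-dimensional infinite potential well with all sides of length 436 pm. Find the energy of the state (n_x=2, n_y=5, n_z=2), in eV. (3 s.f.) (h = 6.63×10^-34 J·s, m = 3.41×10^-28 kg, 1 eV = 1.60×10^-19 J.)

E = 0.175 eV

For a 3D rectangular well E = (h²/8m)·Σ n_i²/L_i² = (6.63×10^-34)²/(8·3.41×10^-28) · [2²/(436 pm)² + 5²/(436 pm)² + 2²/(436 pm)²].
Evaluating gives E = 2.797×10^-20 J = 0.175 eV.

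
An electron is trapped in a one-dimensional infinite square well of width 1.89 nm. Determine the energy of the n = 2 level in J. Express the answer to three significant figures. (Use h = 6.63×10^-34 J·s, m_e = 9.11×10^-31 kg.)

E_2 = 6.75×10^-20 J

For an infinite well E_n = n²h²/(8m_eL²), so E_1 = h²/(8m_eL²) = (6.63×10^-34)²/(8·9.11×10^-31·(1.89×10^-9 m)²) = 1.688×10^-20 J.
Then E_2 = 2²·E_1 = 4·1.688×10^-20 J = 6.75×10^-20 J.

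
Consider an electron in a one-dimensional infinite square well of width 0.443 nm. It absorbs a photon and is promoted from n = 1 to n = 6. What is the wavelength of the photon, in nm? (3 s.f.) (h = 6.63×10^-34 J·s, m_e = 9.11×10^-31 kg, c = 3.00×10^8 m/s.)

λ = 18.5 nm

E_1 = h²/(8m_eL²) = 3.073×10^-19 J, so ΔE = (6² − 1²)E_1 = 1.076×10^-17 J.
λ = hc/ΔE = (6.63×10^-34·3.00×10^8)/1.076×10^-17 = 1.85×10^-8 m = 18.5 nm.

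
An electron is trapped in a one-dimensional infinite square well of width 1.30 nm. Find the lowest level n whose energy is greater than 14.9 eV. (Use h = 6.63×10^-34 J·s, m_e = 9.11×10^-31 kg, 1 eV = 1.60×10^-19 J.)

E_1 = h²/(8m_eL²) = 3.569×10^-20 J = 0.2231 eV.
Need n² > 14.9/0.2231 = 66.79, i.e. n > 8.173.
The smallest integer satisfying this is n = 9.

n = 9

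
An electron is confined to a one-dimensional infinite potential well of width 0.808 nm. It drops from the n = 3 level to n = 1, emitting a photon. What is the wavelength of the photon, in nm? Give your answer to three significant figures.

E_1 = h²/(8m_eL²) = 9.228×10^-20 J, so ΔE = (3² − 1²)E_1 = 7.382×10^-19 J.
λ = hc/ΔE = (6.626×10^-34·2.998×10^8)/7.382×10^-19 = 2.69×10^-7 m = 269 nm.

λ = 269 nm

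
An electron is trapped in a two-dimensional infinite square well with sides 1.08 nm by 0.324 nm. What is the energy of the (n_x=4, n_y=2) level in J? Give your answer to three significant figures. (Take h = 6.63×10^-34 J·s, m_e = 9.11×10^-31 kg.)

For a 2D rectangular well E = (h²/8m_e)·Σ n_i²/L_i² = (6.63×10^-34)²/(8·9.11×10^-31) · [4²/(1.08 nm)² + 2²/(0.324 nm)²].
Evaluating gives E = 3.13×10^-18 J.

E = 3.13×10^-18 J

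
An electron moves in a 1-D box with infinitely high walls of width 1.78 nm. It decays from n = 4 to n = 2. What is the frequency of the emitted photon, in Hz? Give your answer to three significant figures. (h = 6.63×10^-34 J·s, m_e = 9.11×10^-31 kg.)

f = 3.45×10^14 Hz

E_1 = h²/(8m_eL²) = 1.904×10^-20 J and ΔE = (4² − 2²)E_1 = 2.285×10^-19 J.
f = ΔE/h = 2.285×10^-19/6.63×10^-34 = 3.45×10^14 Hz.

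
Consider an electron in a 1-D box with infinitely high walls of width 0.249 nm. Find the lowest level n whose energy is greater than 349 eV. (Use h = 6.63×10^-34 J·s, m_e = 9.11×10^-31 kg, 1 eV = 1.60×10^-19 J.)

E_1 = h²/(8m_eL²) = 9.728×10^-19 J = 6.080 eV.
Need n² > 349/6.080 = 57.40, i.e. n > 7.576.
The smallest integer satisfying this is n = 8.

n = 8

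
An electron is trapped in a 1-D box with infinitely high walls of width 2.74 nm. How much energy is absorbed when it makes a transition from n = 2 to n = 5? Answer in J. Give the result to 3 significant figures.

|ΔE| = 1.69×10^-19 J

E_1 = h²/(8m_eL²) = 8.025×10^-21 J.
|ΔE| = |2² − 5²|·E_1 = 21·8.025×10^-21 J = 1.69×10^-19 J.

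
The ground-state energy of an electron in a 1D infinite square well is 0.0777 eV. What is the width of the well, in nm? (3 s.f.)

From E_n = n²h²/(8m_eL²), L = n·h/√(8m_eE_n).
E_1 = 0.0777 eV = 1.245×10^-20 J, so L = 1·6.626×10^-34/√(8·9.109×10^-31·1.245×10^-20) = 2.20×10^-9 m = 2.20 nm.

L = 2.20 nm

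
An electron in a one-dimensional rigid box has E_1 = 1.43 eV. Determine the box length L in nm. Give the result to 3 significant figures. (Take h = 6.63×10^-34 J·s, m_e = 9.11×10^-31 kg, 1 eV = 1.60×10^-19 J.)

L = 0.513 nm

From E_n = n²h²/(8m_eL²), L = n·h/√(8m_eE_n).
E_1 = 1.43 eV = 2.288×10^-19 J, so L = 1·6.63×10^-34/√(8·9.11×10^-31·2.288×10^-19) = 5.13×10^-10 m = 0.513 nm.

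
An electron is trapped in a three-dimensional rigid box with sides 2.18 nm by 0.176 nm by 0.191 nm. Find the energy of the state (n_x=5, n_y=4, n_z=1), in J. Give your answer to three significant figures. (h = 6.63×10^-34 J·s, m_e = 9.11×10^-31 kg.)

For a 3D rectangular well E = (h²/8m_e)·Σ n_i²/L_i² = (6.63×10^-34)²/(8·9.11×10^-31) · [5²/(2.18 nm)² + 4²/(0.176 nm)² + 1²/(0.191 nm)²].
Evaluating gives E = 3.31×10^-17 J.

E = 3.31×10^-17 J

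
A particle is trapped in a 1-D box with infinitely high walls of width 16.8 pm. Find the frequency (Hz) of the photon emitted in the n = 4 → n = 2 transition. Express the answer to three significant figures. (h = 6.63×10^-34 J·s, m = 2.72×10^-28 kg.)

f = 1.30×10^16 Hz

E_1 = h²/(8mL²) = 7.157×10^-19 J and ΔE = (4² − 2²)E_1 = 8.588×10^-18 J.
f = ΔE/h = 8.588×10^-18/6.63×10^-34 = 1.30×10^16 Hz.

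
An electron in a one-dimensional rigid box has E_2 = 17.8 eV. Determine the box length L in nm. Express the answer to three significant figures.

L = 0.291 nm

From E_n = n²h²/(8m_eL²), L = n·h/√(8m_eE_n).
E_2 = 17.8 eV = 2.852×10^-18 J, so L = 2·6.626×10^-34/√(8·9.109×10^-31·2.852×10^-18) = 2.91×10^-10 m = 0.291 nm.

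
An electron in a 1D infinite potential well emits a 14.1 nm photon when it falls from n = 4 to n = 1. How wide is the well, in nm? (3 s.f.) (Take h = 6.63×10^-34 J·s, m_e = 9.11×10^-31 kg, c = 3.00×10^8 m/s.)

The photon carries ΔE = hc/λ = 6.63×10^-34·3.00×10^8/1.41×10^-8 m = 1.411×10^-17 J.
Since ΔE = (4² − 1²)E_1, E_1 = 9.407×10^-19 J, and L = h/√(8m_eE_1) = 2.53×10^-10 m = 0.253 nm.

L = 0.253 nm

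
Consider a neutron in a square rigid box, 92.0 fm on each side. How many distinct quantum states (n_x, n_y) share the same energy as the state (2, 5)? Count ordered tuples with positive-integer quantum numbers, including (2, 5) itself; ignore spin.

degeneracy = 2

The level has n_x² + n_y² = 29. The ordered positive-integer solutions are (2, 5), (5, 2).
That gives 2 states.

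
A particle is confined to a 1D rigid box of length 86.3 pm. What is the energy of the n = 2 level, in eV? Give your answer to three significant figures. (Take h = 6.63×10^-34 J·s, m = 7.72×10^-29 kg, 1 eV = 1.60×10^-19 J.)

E_2 = 2.39 eV

For an infinite well E_n = n²h²/(8mL²), so E_1 = h²/(8mL²) = (6.63×10^-34)²/(8·7.72×10^-29·(8.63×10^-11 m)²) = 9.556×10^-20 J.
Then E_2 = 2²·E_1 = 4·9.556×10^-20 J = 3.822×10^-19 J.
Converting, E_2 = 3.822×10^-19 J / (1.60×10^-19 J/eV) = 2.39 eV.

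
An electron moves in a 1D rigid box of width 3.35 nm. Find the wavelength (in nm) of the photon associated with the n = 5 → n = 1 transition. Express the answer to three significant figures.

E_1 = h²/(8m_eL²) = 5.368×10^-21 J, so ΔE = (5² − 1²)E_1 = 1.288×10^-19 J.
λ = hc/ΔE = (6.626×10^-34·2.998×10^8)/1.288×10^-19 = 1.54×10^-6 m = 1.54×10^3 nm.

λ = 1.54×10^3 nm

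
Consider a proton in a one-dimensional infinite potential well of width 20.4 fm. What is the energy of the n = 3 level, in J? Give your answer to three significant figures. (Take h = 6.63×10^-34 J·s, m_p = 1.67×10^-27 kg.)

For an infinite well E_n = n²h²/(8m_pL²), so E_1 = h²/(8m_pL²) = (6.63×10^-34)²/(8·1.67×10^-27·(2.04×10^-14 m)²) = 7.906×10^-14 J.
Then E_3 = 3²·E_1 = 9·7.906×10^-14 J = 7.12×10^-13 J.

E_3 = 7.12×10^-13 J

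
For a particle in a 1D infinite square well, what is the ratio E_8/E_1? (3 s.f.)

64.0

E_n ∝ n², so E_8/E_1 = 8²/1² = 64/1 = 64.0.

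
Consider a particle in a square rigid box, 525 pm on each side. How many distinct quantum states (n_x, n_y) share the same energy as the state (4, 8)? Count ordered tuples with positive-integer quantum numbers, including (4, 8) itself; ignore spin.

degeneracy = 2

The level has n_x² + n_y² = 80. The ordered positive-integer solutions are (4, 8), (8, 4).
That gives 2 states.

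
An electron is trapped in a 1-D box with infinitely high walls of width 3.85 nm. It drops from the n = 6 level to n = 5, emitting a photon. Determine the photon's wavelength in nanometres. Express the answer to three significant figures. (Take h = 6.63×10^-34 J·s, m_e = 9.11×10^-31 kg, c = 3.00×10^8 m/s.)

E_1 = h²/(8m_eL²) = 4.069×10^-21 J, so ΔE = (6² − 5²)E_1 = 4.476×10^-20 J.
λ = hc/ΔE = (6.63×10^-34·3.00×10^8)/4.476×10^-20 = 4.44×10^-6 m = 4.44×10^3 nm.

λ = 4.44×10^3 nm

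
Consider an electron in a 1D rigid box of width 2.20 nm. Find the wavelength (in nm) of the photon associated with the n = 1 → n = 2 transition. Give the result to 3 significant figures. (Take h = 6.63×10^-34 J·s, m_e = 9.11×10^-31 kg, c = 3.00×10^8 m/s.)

λ = 5.32×10^3 nm

E_1 = h²/(8m_eL²) = 1.246×10^-20 J, so ΔE = (2² − 1²)E_1 = 3.738×10^-20 J.
λ = hc/ΔE = (6.63×10^-34·3.00×10^8)/3.738×10^-20 = 5.32×10^-6 m = 5.32×10^3 nm.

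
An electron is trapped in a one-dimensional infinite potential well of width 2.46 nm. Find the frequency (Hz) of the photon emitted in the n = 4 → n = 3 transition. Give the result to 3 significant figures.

E_1 = h²/(8m_eL²) = 9.956×10^-21 J and ΔE = (4² − 3²)E_1 = 6.969×10^-20 J.
f = ΔE/h = 6.969×10^-20/6.626×10^-34 = 1.05×10^14 Hz.

f = 1.05×10^14 Hz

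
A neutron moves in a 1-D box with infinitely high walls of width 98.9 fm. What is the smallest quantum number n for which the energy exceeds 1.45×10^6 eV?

n = 9

E_1 = h²/(8m_nL²) = 3.350×10^-15 J = 2.091×10^4 eV.
Need n² > 1.45×10^6/2.091×10^4 = 69.34, i.e. n > 8.327.
The smallest integer satisfying this is n = 9.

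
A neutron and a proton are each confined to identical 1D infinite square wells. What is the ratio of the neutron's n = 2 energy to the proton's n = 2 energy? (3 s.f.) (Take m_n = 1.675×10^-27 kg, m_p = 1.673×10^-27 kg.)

E_n ∝ 1/m at fixed n and L, so the ratio is m_p/m_n = 1.673×10^-27/1.675×10^-27 = 0.999.

0.999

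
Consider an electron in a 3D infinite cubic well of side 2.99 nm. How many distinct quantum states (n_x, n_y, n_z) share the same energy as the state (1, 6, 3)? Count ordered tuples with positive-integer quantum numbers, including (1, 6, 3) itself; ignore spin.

The level has n_x² + n_y² + n_z² = 46. The ordered positive-integer solutions are (1, 3, 6), (1, 6, 3), (3, 1, 6), (3, 6, 1), (6, 1, 3), (6, 3, 1).
That gives 6 states.

degeneracy = 6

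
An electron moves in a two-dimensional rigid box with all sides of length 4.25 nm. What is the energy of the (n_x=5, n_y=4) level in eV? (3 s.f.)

For a 2D rectangular well E = (h²/8m_e)·Σ n_i²/L_i² = (6.626×10^-34)²/(8·9.109×10^-31) · [5²/(4.25 nm)² + 4²/(4.25 nm)²].
Evaluating gives E = 1.368×10^-19 J = 0.854 eV.

E = 0.854 eV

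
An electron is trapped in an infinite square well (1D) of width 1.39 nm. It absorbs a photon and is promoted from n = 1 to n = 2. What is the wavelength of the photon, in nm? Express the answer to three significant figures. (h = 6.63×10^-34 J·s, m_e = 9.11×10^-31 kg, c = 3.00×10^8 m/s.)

E_1 = h²/(8m_eL²) = 3.122×10^-20 J, so ΔE = (2² − 1²)E_1 = 9.366×10^-20 J.
λ = hc/ΔE = (6.63×10^-34·3.00×10^8)/9.366×10^-20 = 2.12×10^-6 m = 2.12×10^3 nm.

λ = 2.12×10^3 nm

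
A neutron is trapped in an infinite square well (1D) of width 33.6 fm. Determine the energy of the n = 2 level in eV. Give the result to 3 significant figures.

E_2 = 7.25×10^5 eV

For an infinite well E_n = n²h²/(8m_nL²), so E_1 = h²/(8m_nL²) = (6.626×10^-34)²/(8·1.675×10^-27·(3.36×10^-14 m)²) = 2.902×10^-14 J.
Then E_2 = 2²·E_1 = 4·2.902×10^-14 J = 1.161×10^-13 J.
Converting, E_2 = 1.161×10^-13 J / (1.602×10^-19 J/eV) = 7.25×10^5 eV.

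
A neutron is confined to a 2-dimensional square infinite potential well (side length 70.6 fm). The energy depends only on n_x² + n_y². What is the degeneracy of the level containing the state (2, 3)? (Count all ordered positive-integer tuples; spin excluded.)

degeneracy = 2

The level has n_x² + n_y² = 13. The ordered positive-integer solutions are (2, 3), (3, 2).
That gives 2 states.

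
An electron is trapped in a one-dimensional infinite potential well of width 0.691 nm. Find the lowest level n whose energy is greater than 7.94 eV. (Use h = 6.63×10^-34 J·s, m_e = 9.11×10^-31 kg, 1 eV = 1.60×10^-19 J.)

n = 4

E_1 = h²/(8m_eL²) = 1.263×10^-19 J = 0.7894 eV.
Need n² > 7.94/0.7894 = 10.06, i.e. n > 3.172.
The smallest integer satisfying this is n = 4.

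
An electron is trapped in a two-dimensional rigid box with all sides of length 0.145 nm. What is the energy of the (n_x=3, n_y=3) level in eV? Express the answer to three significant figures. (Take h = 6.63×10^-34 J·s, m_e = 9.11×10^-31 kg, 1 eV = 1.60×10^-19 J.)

For a 2D rectangular well E = (h²/8m_e)·Σ n_i²/L_i² = (6.63×10^-34)²/(8·9.11×10^-31) · [3²/(0.145 nm)² + 3²/(0.145 nm)²].
Evaluating gives E = 5.164×10^-17 J = 323 eV.

E = 323 eV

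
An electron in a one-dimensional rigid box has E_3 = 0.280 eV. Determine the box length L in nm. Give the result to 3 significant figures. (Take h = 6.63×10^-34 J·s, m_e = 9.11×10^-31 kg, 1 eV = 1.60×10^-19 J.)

From E_n = n²h²/(8m_eL²), L = n·h/√(8m_eE_n).
E_3 = 0.280 eV = 4.480×10^-20 J, so L = 3·6.63×10^-34/√(8·9.11×10^-31·4.480×10^-20) = 3.48×10^-9 m = 3.48 nm.

L = 3.48 nm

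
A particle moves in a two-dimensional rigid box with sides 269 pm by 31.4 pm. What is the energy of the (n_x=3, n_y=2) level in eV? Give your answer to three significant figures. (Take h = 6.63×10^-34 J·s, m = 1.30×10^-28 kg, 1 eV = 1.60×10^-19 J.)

For a 2D rectangular well E = (h²/8m)·Σ n_i²/L_i² = (6.63×10^-34)²/(8·1.30×10^-28) · [3²/(269 pm)² + 2²/(31.4 pm)²].
Evaluating gives E = 1.767×10^-18 J = 11.0 eV.

E = 11.0 eV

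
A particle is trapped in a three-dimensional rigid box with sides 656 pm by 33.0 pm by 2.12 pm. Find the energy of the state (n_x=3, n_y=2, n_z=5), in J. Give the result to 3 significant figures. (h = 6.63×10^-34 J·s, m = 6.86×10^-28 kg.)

E = 4.46×10^-16 J

For a 3D rectangular well E = (h²/8m)·Σ n_i²/L_i² = (6.63×10^-34)²/(8·6.86×10^-28) · [3²/(656 pm)² + 2²/(33.0 pm)² + 5²/(2.12 pm)²].
Evaluating gives E = 4.46×10^-16 J.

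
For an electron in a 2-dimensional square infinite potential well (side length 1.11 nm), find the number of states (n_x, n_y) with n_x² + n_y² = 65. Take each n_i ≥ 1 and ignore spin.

The level has n_x² + n_y² = 65. The ordered positive-integer solutions are (1, 8), (4, 7), (7, 4), (8, 1).
That gives 4 states.

degeneracy = 4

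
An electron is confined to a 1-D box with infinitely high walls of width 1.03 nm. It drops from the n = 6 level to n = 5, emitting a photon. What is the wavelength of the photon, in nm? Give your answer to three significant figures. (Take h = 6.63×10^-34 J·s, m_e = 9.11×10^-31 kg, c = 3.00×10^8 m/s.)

E_1 = h²/(8m_eL²) = 5.685×10^-20 J, so ΔE = (6² − 5²)E_1 = 6.254×10^-19 J.
λ = hc/ΔE = (6.63×10^-34·3.00×10^8)/6.254×10^-19 = 3.18×10^-7 m = 318 nm.

λ = 318 nm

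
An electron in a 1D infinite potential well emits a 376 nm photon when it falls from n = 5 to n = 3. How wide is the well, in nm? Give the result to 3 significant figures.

The photon carries ΔE = hc/λ = 6.626×10^-34·2.998×10^8/3.76×10^-7 m = 5.283×10^-19 J.
Since ΔE = (5² − 3²)E_1, E_1 = 3.302×10^-20 J, and L = h/√(8m_eE_1) = 1.35×10^-9 m = 1.35 nm.

L = 1.35 nm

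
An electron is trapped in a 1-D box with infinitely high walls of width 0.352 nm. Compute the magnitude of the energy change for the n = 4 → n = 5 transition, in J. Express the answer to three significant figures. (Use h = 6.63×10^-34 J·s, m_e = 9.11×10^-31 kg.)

E_1 = h²/(8m_eL²) = 4.868×10^-19 J.
|ΔE| = |4² − 5²|·E_1 = 9·4.868×10^-19 J = 4.38×10^-18 J.

|ΔE| = 4.38×10^-18 J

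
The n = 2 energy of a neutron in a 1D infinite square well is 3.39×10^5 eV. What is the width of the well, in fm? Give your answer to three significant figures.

L = 49.1 fm

From E_n = n²h²/(8m_nL²), L = n·h/√(8m_nE_n).
E_2 = 3.39×10^5 eV = 5.431×10^-14 J, so L = 2·6.626×10^-34/√(8·1.675×10^-27·5.431×10^-14) = 4.91×10^-14 m = 49.1 fm.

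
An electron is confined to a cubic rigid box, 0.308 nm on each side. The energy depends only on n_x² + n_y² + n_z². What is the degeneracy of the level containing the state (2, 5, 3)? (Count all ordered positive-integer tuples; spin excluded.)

degeneracy = 9

The level has n_x² + n_y² + n_z² = 38. The ordered positive-integer solutions are (1, 1, 6), (1, 6, 1), (2, 3, 5), (2, 5, 3), (3, 2, 5), (3, 5, 2), (5, 2, 3), (5, 3, 2), (6, 1, 1).
That gives 9 states.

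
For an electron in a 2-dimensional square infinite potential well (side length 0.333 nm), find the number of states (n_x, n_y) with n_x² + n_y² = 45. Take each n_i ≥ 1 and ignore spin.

The level has n_x² + n_y² = 45. The ordered positive-integer solutions are (3, 6), (6, 3).
That gives 2 states.

degeneracy = 2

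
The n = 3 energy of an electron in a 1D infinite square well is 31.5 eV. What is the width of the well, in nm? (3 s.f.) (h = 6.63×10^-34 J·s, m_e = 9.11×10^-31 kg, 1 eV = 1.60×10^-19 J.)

L = 0.328 nm

From E_n = n²h²/(8m_eL²), L = n·h/√(8m_eE_n).
E_3 = 31.5 eV = 5.040×10^-18 J, so L = 3·6.63×10^-34/√(8·9.11×10^-31·5.040×10^-18) = 3.28×10^-10 m = 0.328 nm.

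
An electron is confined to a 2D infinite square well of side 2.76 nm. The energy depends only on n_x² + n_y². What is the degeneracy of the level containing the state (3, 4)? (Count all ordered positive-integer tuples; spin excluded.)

degeneracy = 2

The level has n_x² + n_y² = 25. The ordered positive-integer solutions are (3, 4), (4, 3).
That gives 2 states.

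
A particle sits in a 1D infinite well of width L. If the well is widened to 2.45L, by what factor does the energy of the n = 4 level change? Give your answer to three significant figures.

0.167

E_n ∝ 1/L², so the energy scales by 1/2.45² = 0.167.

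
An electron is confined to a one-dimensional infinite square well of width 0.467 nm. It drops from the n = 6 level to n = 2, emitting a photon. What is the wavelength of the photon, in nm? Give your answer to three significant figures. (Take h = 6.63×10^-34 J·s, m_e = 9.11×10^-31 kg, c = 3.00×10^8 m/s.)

λ = 22.5 nm

E_1 = h²/(8m_eL²) = 2.766×10^-19 J, so ΔE = (6² − 2²)E_1 = 8.851×10^-18 J.
λ = hc/ΔE = (6.63×10^-34·3.00×10^8)/8.851×10^-18 = 2.25×10^-8 m = 22.5 nm.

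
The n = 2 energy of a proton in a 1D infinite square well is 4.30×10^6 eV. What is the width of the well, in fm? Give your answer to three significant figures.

From E_n = n²h²/(8m_pL²), L = n·h/√(8m_pE_n).
E_2 = 4.30×10^6 eV = 6.889×10^-13 J, so L = 2·6.626×10^-34/√(8·1.673×10^-27·6.889×10^-13) = 1.38×10^-14 m = 13.8 fm.

L = 13.8 fm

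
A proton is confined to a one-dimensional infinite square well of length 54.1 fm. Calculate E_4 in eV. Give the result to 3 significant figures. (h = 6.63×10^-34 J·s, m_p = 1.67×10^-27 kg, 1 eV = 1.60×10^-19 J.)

E_4 = 1.12×10^6 eV

For an infinite well E_n = n²h²/(8m_pL²), so E_1 = h²/(8m_pL²) = (6.63×10^-34)²/(8·1.67×10^-27·(5.41×10^-14 m)²) = 1.124×10^-14 J.
Then E_4 = 4²·E_1 = 16·1.124×10^-14 J = 1.798×10^-13 J.
Converting, E_4 = 1.798×10^-13 J / (1.60×10^-19 J/eV) = 1.12×10^6 eV.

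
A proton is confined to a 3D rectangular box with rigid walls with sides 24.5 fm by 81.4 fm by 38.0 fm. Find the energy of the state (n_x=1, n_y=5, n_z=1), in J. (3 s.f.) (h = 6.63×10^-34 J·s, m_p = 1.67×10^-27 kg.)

E = 2.02×10^-13 J

For a 3D rectangular well E = (h²/8m_p)·Σ n_i²/L_i² = (6.63×10^-34)²/(8·1.67×10^-27) · [1²/(24.5 fm)² + 5²/(81.4 fm)² + 1²/(38.0 fm)²].
Evaluating gives E = 2.02×10^-13 J.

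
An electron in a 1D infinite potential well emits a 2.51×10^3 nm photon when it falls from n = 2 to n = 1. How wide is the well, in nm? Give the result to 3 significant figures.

The photon carries ΔE = hc/λ = 6.626×10^-34·2.998×10^8/2.51×10^-6 m = 7.914×10^-20 J.
Since ΔE = (2² − 1²)E_1, E_1 = 2.638×10^-20 J, and L = h/√(8m_eE_1) = 1.51×10^-9 m = 1.51 nm.

L = 1.51 nm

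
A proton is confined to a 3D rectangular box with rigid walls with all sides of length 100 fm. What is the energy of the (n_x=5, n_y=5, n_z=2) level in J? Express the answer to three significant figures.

E = 1.77×10^-13 J

For a 3D rectangular well E = (h²/8m_p)·Σ n_i²/L_i² = (6.626×10^-34)²/(8·1.673×10^-27) · [5²/(100 fm)² + 5²/(100 fm)² + 2²/(100 fm)²].
Evaluating gives E = 1.77×10^-13 J.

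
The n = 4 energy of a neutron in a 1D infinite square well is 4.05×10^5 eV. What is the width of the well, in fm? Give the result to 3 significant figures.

L = 89.9 fm

From E_n = n²h²/(8m_nL²), L = n·h/√(8m_nE_n).
E_4 = 4.05×10^5 eV = 6.488×10^-14 J, so L = 4·6.626×10^-34/√(8·1.675×10^-27·6.488×10^-14) = 8.99×10^-14 m = 89.9 fm.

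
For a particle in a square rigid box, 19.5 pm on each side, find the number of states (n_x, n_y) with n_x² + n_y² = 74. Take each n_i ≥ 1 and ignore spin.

degeneracy = 2

The level has n_x² + n_y² = 74. The ordered positive-integer solutions are (5, 7), (7, 5).
That gives 2 states.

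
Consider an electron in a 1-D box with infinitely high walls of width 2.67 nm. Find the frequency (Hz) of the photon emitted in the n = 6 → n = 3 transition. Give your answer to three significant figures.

E_1 = h²/(8m_eL²) = 8.451×10^-21 J and ΔE = (6² − 3²)E_1 = 2.282×10^-19 J.
f = ΔE/h = 2.282×10^-19/6.626×10^-34 = 3.44×10^14 Hz.

f = 3.44×10^14 Hz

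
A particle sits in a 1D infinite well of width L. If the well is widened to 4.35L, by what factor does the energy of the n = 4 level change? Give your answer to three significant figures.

0.0528

E_n ∝ 1/L², so the energy scales by 1/4.35² = 0.0528.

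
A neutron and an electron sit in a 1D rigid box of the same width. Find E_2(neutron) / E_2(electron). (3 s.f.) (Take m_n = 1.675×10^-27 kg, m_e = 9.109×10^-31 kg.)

E_n ∝ 1/m at fixed n and L, so the ratio is m_e/m_n = 9.109×10^-31/1.675×10^-27 = 5.44×10^-4.

5.44×10^-4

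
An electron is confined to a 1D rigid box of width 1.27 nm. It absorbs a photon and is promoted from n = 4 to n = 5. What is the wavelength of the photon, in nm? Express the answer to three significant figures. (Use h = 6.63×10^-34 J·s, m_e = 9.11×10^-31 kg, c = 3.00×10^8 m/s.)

λ = 591 nm

E_1 = h²/(8m_eL²) = 3.739×10^-20 J, so ΔE = (5² − 4²)E_1 = 3.365×10^-19 J.
λ = hc/ΔE = (6.63×10^-34·3.00×10^8)/3.365×10^-19 = 5.91×10^-7 m = 591 nm.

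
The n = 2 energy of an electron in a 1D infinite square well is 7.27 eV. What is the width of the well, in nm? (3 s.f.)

From E_n = n²h²/(8m_eL²), L = n·h/√(8m_eE_n).
E_2 = 7.27 eV = 1.165×10^-18 J, so L = 2·6.626×10^-34/√(8·9.109×10^-31·1.165×10^-18) = 4.55×10^-10 m = 0.455 nm.

L = 0.455 nm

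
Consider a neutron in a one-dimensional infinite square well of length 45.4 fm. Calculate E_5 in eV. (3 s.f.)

E_5 = 2.48×10^6 eV

For an infinite well E_n = n²h²/(8m_nL²), so E_1 = h²/(8m_nL²) = (6.626×10^-34)²/(8·1.675×10^-27·(4.54×10^-14 m)²) = 1.590×10^-14 J.
Then E_5 = 5²·E_1 = 25·1.590×10^-14 J = 3.975×10^-13 J.
Converting, E_5 = 3.975×10^-13 J / (1.602×10^-19 J/eV) = 2.48×10^6 eV.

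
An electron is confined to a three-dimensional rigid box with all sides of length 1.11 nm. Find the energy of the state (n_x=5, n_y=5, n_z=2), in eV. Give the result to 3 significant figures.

For a 3D rectangular well E = (h²/8m_e)·Σ n_i²/L_i² = (6.626×10^-34)²/(8·9.109×10^-31) · [5²/(1.11 nm)² + 5²/(1.11 nm)² + 2²/(1.11 nm)²].
Evaluating gives E = 2.641×10^-18 J = 16.5 eV.

E = 16.5 eV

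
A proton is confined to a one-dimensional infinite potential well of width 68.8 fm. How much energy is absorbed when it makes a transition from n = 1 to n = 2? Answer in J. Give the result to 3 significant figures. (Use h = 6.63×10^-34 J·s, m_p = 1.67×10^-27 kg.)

E_1 = h²/(8m_pL²) = 6.951×10^-15 J.
|ΔE| = |1² − 2²|·E_1 = 3·6.951×10^-15 J = 2.09×10^-14 J.

|ΔE| = 2.09×10^-14 J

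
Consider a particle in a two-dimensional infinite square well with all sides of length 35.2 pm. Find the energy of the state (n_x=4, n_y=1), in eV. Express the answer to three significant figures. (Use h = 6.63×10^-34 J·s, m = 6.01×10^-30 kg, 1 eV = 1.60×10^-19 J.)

E = 784 eV

For a 2D rectangular well E = (h²/8m)·Σ n_i²/L_i² = (6.63×10^-34)²/(8·6.01×10^-30) · [4²/(35.2 pm)² + 1²/(35.2 pm)²].
Evaluating gives E = 1.254×10^-16 J = 784 eV.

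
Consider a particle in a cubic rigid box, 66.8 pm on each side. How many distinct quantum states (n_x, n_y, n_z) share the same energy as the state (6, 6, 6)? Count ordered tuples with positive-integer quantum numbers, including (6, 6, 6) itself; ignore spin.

The level has n_x² + n_y² + n_z² = 108. The ordered positive-integer solutions are (2, 2, 10), (2, 10, 2), (6, 6, 6), (10, 2, 2).
That gives 4 states.

degeneracy = 4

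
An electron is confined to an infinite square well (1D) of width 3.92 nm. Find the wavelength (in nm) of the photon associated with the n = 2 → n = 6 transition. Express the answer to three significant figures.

λ = 1.58×10^3 nm

E_1 = h²/(8m_eL²) = 3.921×10^-21 J, so ΔE = (6² − 2²)E_1 = 1.255×10^-19 J.
λ = hc/ΔE = (6.626×10^-34·2.998×10^8)/1.255×10^-19 = 1.58×10^-6 m = 1.58×10^3 nm.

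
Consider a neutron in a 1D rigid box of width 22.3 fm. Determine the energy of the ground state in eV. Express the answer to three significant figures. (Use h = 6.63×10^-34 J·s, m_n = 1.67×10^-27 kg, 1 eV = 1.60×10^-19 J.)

E_1 = 4.14×10^5 eV

For an infinite well E_n = n²h²/(8m_nL²), so E_1 = h²/(8m_nL²) = (6.63×10^-34)²/(8·1.67×10^-27·(2.23×10^-14 m)²) = 6.616×10^-14 J.
Converting, E_1 = 6.616×10^-14 J / (1.60×10^-19 J/eV) = 4.14×10^5 eV.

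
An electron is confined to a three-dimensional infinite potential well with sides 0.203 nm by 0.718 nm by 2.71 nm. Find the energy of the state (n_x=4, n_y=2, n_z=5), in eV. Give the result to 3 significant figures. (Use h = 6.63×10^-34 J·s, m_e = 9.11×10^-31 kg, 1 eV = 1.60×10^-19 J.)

For a 3D rectangular well E = (h²/8m_e)·Σ n_i²/L_i² = (6.63×10^-34)²/(8·9.11×10^-31) · [4²/(0.203 nm)² + 2²/(0.718 nm)² + 5²/(2.71 nm)²].
Evaluating gives E = 2.409×10^-17 J = 151 eV.

E = 151 eV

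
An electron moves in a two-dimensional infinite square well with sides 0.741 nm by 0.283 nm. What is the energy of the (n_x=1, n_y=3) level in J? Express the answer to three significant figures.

E = 6.88×10^-18 J

For a 2D rectangular well E = (h²/8m_e)·Σ n_i²/L_i² = (6.626×10^-34)²/(8·9.109×10^-31) · [1²/(0.741 nm)² + 3²/(0.283 nm)²].
Evaluating gives E = 6.88×10^-18 J.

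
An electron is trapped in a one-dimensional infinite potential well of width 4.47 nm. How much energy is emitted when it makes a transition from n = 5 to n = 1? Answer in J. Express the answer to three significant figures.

|ΔE| = 7.24×10^-20 J

E_1 = h²/(8m_eL²) = 3.015×10^-21 J.
|ΔE| = |5² − 1²|·E_1 = 24·3.015×10^-21 J = 7.24×10^-20 J.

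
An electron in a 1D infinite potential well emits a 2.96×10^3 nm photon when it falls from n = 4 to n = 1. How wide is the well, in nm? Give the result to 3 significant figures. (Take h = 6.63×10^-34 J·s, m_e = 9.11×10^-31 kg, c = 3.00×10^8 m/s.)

L = 3.67 nm

The photon carries ΔE = hc/λ = 6.63×10^-34·3.00×10^8/2.96×10^-6 m = 6.720×10^-20 J.
Since ΔE = (4² − 1²)E_1, E_1 = 4.480×10^-21 J, and L = h/√(8m_eE_1) = 3.67×10^-9 m = 3.67 nm.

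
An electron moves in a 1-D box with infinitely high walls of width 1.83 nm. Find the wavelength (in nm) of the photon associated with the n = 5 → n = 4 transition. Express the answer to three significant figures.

E_1 = h²/(8m_eL²) = 1.799×10^-20 J, so ΔE = (5² − 4²)E_1 = 1.619×10^-19 J.
λ = hc/ΔE = (6.626×10^-34·2.998×10^8)/1.619×10^-19 = 1.23×10^-6 m = 1.23×10^3 nm.

λ = 1.23×10^3 nm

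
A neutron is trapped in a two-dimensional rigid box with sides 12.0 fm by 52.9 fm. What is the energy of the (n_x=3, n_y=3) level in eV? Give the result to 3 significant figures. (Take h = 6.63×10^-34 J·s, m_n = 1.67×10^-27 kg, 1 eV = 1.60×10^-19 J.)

For a 2D rectangular well E = (h²/8m_n)·Σ n_i²/L_i² = (6.63×10^-34)²/(8·1.67×10^-27) · [3²/(12.0 fm)² + 3²/(52.9 fm)²].
Evaluating gives E = 2.162×10^-12 J = 1.35×10^7 eV.

E = 1.35×10^7 eV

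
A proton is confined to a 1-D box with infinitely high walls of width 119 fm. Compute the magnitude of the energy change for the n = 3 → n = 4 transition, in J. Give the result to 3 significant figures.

|ΔE| = 1.62×10^-14 J

E_1 = h²/(8m_pL²) = 2.316×10^-15 J.
|ΔE| = |3² − 4²|·E_1 = 7·2.316×10^-15 J = 1.62×10^-14 J.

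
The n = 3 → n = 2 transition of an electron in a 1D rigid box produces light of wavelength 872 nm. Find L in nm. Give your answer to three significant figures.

L = 1.15 nm

The photon carries ΔE = hc/λ = 6.626×10^-34·2.998×10^8/8.72×10^-7 m = 2.278×10^-19 J.
Since ΔE = (3² − 2²)E_1, E_1 = 4.556×10^-20 J, and L = h/√(8m_eE_1) = 1.15×10^-9 m = 1.15 nm.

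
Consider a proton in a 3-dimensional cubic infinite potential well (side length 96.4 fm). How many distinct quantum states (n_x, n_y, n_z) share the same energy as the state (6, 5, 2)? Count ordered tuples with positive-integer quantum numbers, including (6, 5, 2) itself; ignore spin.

The level has n_x² + n_y² + n_z² = 65. The ordered positive-integer solutions are (2, 5, 6), (2, 6, 5), (5, 2, 6), (5, 6, 2), (6, 2, 5), (6, 5, 2).
That gives 6 states.

degeneracy = 6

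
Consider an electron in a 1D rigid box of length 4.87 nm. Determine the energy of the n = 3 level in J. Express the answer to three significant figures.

E_3 = 2.29×10^-20 J

For an infinite well E_n = n²h²/(8m_eL²), so E_1 = h²/(8m_eL²) = (6.626×10^-34)²/(8·9.109×10^-31·(4.87×10^-9 m)²) = 2.540×10^-21 J.
Then E_3 = 3²·E_1 = 9·2.540×10^-21 J = 2.29×10^-20 J.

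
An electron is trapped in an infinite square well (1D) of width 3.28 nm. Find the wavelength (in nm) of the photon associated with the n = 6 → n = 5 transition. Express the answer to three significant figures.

λ = 3.22×10^3 nm

E_1 = h²/(8m_eL²) = 5.600×10^-21 J, so ΔE = (6² − 5²)E_1 = 6.160×10^-20 J.
λ = hc/ΔE = (6.626×10^-34·2.998×10^8)/6.160×10^-20 = 3.22×10^-6 m = 3.22×10^3 nm.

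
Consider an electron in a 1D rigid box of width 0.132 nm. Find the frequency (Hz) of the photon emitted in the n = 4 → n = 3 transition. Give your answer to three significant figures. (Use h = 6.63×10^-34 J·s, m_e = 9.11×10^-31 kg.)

f = 3.65×10^16 Hz

E_1 = h²/(8m_eL²) = 3.462×10^-18 J and ΔE = (4² − 3²)E_1 = 2.423×10^-17 J.
f = ΔE/h = 2.423×10^-17/6.63×10^-34 = 3.65×10^16 Hz.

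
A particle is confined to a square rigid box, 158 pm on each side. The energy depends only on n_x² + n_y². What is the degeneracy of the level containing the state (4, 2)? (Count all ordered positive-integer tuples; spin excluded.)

degeneracy = 2

The level has n_x² + n_y² = 20. The ordered positive-integer solutions are (2, 4), (4, 2).
That gives 2 states.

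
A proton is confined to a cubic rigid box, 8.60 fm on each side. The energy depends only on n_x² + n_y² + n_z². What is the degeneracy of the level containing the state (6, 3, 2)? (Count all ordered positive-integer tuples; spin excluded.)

degeneracy = 6

The level has n_x² + n_y² + n_z² = 49. The ordered positive-integer solutions are (2, 3, 6), (2, 6, 3), (3, 2, 6), (3, 6, 2), (6, 2, 3), (6, 3, 2).
That gives 6 states.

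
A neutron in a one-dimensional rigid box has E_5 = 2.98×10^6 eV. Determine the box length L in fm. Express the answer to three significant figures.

From E_n = n²h²/(8m_nL²), L = n·h/√(8m_nE_n).
E_5 = 2.98×10^6 eV = 4.774×10^-13 J, so L = 5·6.626×10^-34/√(8·1.675×10^-27·4.774×10^-13) = 4.14×10^-14 m = 41.4 fm.

L = 41.4 fm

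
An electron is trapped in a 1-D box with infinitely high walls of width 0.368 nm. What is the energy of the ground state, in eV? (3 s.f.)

E_1 = 2.78 eV

For an infinite well E_n = n²h²/(8m_eL²), so E_1 = h²/(8m_eL²) = (6.626×10^-34)²/(8·9.109×10^-31·(3.68×10^-10 m)²) = 4.449×10^-19 J.
Converting, E_1 = 4.449×10^-19 J / (1.602×10^-19 J/eV) = 2.78 eV.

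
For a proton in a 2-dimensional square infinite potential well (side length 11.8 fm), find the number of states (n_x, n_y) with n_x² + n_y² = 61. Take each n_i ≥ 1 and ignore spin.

degeneracy = 2

The level has n_x² + n_y² = 61. The ordered positive-integer solutions are (5, 6), (6, 5).
That gives 2 states.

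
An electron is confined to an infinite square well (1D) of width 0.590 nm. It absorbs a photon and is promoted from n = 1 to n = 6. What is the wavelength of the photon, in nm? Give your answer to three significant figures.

E_1 = h²/(8m_eL²) = 1.731×10^-19 J, so ΔE = (6² − 1²)E_1 = 6.058×10^-18 J.
λ = hc/ΔE = (6.626×10^-34·2.998×10^8)/6.058×10^-18 = 3.28×10^-8 m = 32.8 nm.

λ = 32.8 nm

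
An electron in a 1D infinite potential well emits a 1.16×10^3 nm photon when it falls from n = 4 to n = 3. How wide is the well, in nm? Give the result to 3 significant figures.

L = 1.57 nm

The photon carries ΔE = hc/λ = 6.626×10^-34·2.998×10^8/1.16×10^-6 m = 1.712×10^-19 J.
Since ΔE = (4² − 3²)E_1, E_1 = 2.446×10^-20 J, and L = h/√(8m_eE_1) = 1.57×10^-9 m = 1.57 nm.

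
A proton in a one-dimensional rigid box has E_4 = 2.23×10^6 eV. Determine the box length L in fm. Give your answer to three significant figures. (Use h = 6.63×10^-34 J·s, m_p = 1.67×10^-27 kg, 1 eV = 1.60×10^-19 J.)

From E_n = n²h²/(8m_pL²), L = n·h/√(8m_pE_n).
E_4 = 2.23×10^6 eV = 3.568×10^-13 J, so L = 4·6.63×10^-34/√(8·1.67×10^-27·3.568×10^-13) = 3.84×10^-14 m = 38.4 fm.

L = 38.4 fm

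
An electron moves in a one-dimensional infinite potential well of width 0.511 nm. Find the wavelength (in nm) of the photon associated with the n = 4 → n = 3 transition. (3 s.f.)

E_1 = h²/(8m_eL²) = 2.307×10^-19 J, so ΔE = (4² − 3²)E_1 = 1.615×10^-18 J.
λ = hc/ΔE = (6.626×10^-34·2.998×10^8)/1.615×10^-18 = 1.23×10^-7 m = 123 nm.

λ = 123 nm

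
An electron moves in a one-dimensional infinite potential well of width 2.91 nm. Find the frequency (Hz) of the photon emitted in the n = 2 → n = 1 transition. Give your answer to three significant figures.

f = 3.22×10^13 Hz

E_1 = h²/(8m_eL²) = 7.115×10^-21 J and ΔE = (2² − 1²)E_1 = 2.134×10^-20 J.
f = ΔE/h = 2.134×10^-20/6.626×10^-34 = 3.22×10^13 Hz.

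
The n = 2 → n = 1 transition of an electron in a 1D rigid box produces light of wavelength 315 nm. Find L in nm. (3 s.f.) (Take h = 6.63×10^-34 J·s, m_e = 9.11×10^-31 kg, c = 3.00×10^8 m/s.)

The photon carries ΔE = hc/λ = 6.63×10^-34·3.00×10^8/3.15×10^-7 m = 6.314×10^-19 J.
Since ΔE = (2² − 1²)E_1, E_1 = 2.105×10^-19 J, and L = h/√(8m_eE_1) = 5.35×10^-10 m = 0.535 nm.

L = 0.535 nm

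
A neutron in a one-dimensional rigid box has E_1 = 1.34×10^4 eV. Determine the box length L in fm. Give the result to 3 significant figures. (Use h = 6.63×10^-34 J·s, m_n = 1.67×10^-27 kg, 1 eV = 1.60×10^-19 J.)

L = 124 fm

From E_n = n²h²/(8m_nL²), L = n·h/√(8m_nE_n).
E_1 = 1.34×10^4 eV = 2.144×10^-15 J, so L = 1·6.63×10^-34/√(8·1.67×10^-27·2.144×10^-15) = 1.24×10^-13 m = 124 fm.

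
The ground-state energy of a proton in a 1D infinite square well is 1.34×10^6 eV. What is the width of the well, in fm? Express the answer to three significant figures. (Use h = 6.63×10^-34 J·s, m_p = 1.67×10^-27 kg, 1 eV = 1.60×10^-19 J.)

L = 12.4 fm

From E_n = n²h²/(8m_pL²), L = n·h/√(8m_pE_n).
E_1 = 1.34×10^6 eV = 2.144×10^-13 J, so L = 1·6.63×10^-34/√(8·1.67×10^-27·2.144×10^-13) = 1.24×10^-14 m = 12.4 fm.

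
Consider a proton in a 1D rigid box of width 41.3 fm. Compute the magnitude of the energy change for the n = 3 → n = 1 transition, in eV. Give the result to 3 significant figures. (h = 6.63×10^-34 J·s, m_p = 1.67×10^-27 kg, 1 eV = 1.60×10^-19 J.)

|ΔE| = 9.64×10^5 eV

E_1 = h²/(8m_pL²) = 1.929×10^-14 J.
|ΔE| = |3² − 1²|·E_1 = 8·1.929×10^-14 J = 1.543×10^-13 J = 9.64×10^5 eV.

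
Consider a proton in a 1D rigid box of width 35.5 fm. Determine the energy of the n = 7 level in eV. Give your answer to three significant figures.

For an infinite well E_n = n²h²/(8m_pL²), so E_1 = h²/(8m_pL²) = (6.626×10^-34)²/(8·1.673×10^-27·(3.55×10^-14 m)²) = 2.603×10^-14 J.
Then E_7 = 7²·E_1 = 49·2.603×10^-14 J = 1.275×10^-12 J.
Converting, E_7 = 1.275×10^-12 J / (1.602×10^-19 J/eV) = 7.96×10^6 eV.

E_7 = 7.96×10^6 eV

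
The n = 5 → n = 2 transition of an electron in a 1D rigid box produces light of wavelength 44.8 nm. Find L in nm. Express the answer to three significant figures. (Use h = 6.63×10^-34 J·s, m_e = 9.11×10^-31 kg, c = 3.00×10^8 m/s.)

L = 0.534 nm

The photon carries ΔE = hc/λ = 6.63×10^-34·3.00×10^8/4.48×10^-8 m = 4.440×10^-18 J.
Since ΔE = (5² − 2²)E_1, E_1 = 2.114×10^-19 J, and L = h/√(8m_eE_1) = 5.34×10^-10 m = 0.534 nm.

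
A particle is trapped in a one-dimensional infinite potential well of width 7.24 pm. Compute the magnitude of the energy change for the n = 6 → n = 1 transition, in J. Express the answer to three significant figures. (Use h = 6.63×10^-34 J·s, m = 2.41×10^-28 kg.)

|ΔE| = 1.52×10^-16 J

E_1 = h²/(8mL²) = 4.350×10^-18 J.
|ΔE| = |6² − 1²|·E_1 = 35·4.350×10^-18 J = 1.52×10^-16 J.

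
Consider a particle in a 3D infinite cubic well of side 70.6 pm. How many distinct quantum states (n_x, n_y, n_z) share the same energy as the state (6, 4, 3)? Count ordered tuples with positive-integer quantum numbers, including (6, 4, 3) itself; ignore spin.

The level has n_x² + n_y² + n_z² = 61. The ordered positive-integer solutions are (3, 4, 6), (3, 6, 4), (4, 3, 6), (4, 6, 3), (6, 3, 4), (6, 4, 3).
That gives 6 states.

degeneracy = 6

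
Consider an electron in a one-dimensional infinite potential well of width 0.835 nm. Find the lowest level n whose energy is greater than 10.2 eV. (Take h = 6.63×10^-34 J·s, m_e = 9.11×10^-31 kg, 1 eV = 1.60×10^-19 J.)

E_1 = h²/(8m_eL²) = 8.651×10^-20 J = 0.5407 eV.
Need n² > 10.2/0.5407 = 18.86, i.e. n > 4.343.
The smallest integer satisfying this is n = 5.

n = 5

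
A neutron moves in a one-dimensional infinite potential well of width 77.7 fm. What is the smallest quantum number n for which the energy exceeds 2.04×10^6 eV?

n = 8

E_1 = h²/(8m_nL²) = 5.427×10^-15 J = 3.388×10^4 eV.
Need n² > 2.04×10^6/3.388×10^4 = 60.21, i.e. n > 7.760.
The smallest integer satisfying this is n = 8.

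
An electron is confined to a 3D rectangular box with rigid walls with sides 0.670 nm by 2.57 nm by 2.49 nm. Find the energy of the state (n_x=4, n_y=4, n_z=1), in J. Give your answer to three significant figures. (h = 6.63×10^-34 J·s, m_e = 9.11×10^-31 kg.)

For a 3D rectangular well E = (h²/8m_e)·Σ n_i²/L_i² = (6.63×10^-34)²/(8·9.11×10^-31) · [4²/(0.670 nm)² + 4²/(2.57 nm)² + 1²/(2.49 nm)²].
Evaluating gives E = 2.31×10^-18 J.

E = 2.31×10^-18 J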